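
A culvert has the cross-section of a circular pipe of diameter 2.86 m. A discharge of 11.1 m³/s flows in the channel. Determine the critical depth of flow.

At critical depth, Q² T / (g A³) = 1, i.e. A³/T = Q²/g = 11.1²/9.81 = 12.56.
At y = 1.8 m: A³/T = 27.95 — too large.
At y = 1.14 m: A³/T = 4.865 — too small.
At y = 1.46 m: A³/T = 12.54 — matches.

y_c = 1.46 m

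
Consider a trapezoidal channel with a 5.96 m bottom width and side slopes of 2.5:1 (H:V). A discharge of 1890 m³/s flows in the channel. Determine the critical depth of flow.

At critical depth, Q² T / (g A³) = 1, i.e. A³/T = Q²/g = 1890²/9.81 = 364100.
Trying y = 7.95 m: A³/T = 189500 — too small.
Trying y = 11.3 m: A³/T = 924900 — too large.
Trying y = 9.2 m: A³/T = 364000 — matches.

y_c = 9.2 m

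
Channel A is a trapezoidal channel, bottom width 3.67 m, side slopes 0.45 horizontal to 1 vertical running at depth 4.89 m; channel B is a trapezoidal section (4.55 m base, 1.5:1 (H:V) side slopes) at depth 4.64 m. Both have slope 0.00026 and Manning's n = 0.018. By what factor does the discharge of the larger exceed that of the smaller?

Channel A: With bottom width b = 3.67 m and side slope z = 0.45: A = (b + zy)y = (3.67 + 0.45×4.89)×4.89 = 28.71 m²; P = b + 2y√(1+z²) = 3.67 + 2×4.89×1.097 = 14.39 m. Hydraulic radius R = A/P = 28.71/14.39 = 1.994 m. Q_A = (1/0.018)·28.71·1.994^(2/3)·√0.00026 = 40.74 m³/s.
Channel B: With bottom width b = 4.55 m and side slope z = 1.5: A = (b + zy)y = (4.55 + 1.5×4.64)×4.64 = 53.41 m²; P = b + 2y√(1+z²) = 4.55 + 2×4.64×1.803 = 21.28 m. Hydraulic radius R = A/P = 53.41/21.28 = 2.51 m. Q_B = (1/0.018)·53.41·2.51^(2/3)·√0.00026 = 88.35 m³/s.
The larger discharge is 88.35 m³/s and the smaller is 40.74 m³/s; the ratio is 2.17.

2.17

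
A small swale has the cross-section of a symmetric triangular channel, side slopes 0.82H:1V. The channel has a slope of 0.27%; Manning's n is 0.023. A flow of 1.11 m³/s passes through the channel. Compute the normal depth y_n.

Manning's equation rearranged: A R^(2/3) = nQ / (1·√S) = 0.023 × 1.11 / (√0.0027) = 0.4913.
Trying y = 1.27 m: A R^(2/3) = 0.7212 — too large.
Trying y = 0.858 m: A R^(2/3) = 0.2534 — too small.
Trying y = 1.1 m: A R^(2/3) = 0.4916 — matches.

y_n = 1.1 m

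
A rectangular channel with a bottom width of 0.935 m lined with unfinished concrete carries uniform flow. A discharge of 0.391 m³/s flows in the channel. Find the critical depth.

y_c = 0.261 m

For a rectangular channel, critical depth y_c = (q²/g)^(1/3) where q = Q/b = 0.391/0.935 = 0.4182 m²/s.
So y_c = (0.4182²/9.81)^(1/3) = 0.261 m.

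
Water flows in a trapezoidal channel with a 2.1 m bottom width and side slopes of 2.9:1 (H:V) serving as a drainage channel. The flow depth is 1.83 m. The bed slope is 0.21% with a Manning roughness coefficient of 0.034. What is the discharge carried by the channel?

Q = 18.5 m³/s

With bottom width b = 2.1 m and side slope z = 2.9: A = (b + zy)y = (2.1 + 2.9×1.83)×1.83 = 13.55 m²; P = b + 2y√(1+z²) = 2.1 + 2×1.83×3.068 = 13.33 m.
Hydraulic radius R = A/P = 13.55/13.33 = 1.017 m.
Manning's equation: Q = (1/n) A R^(2/3) S^(1/2) = (1/0.034) × 13.55 × 1.017^(2/3) × 0.0021^(1/2) = 18.5 m³/s.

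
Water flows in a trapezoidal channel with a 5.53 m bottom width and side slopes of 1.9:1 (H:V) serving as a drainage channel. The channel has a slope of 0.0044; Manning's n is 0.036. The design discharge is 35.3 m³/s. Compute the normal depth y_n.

Manning's equation rearranged: A R^(2/3) = nQ / (1·√S) = 0.036 × 35.3 / (√0.0044) = 19.16.
Try y = 1.31 m: A R^(2/3) = 10.09 — low.
Try y = 2.06 m: A R^(2/3) = 23.8 — high.
Try y = 1.84 m: A R^(2/3) = 19.13 — close enough.

y_n = 1.84 m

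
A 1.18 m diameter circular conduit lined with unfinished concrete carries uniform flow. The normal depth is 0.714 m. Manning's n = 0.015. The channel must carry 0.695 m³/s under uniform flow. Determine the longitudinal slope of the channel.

For a circular section of diameter D = 1.18 m at depth y = 0.714 m, the central angle is θ = 2 arccos(1 − 2y/D) = 3.565 rad. Then A = (D²/8)(θ − sin θ) = 0.692 m² and P = Dθ/2 = 2.103 m.
Hydraulic radius R = A/P = 0.692/2.103 = 0.329 m.
From Manning's equation, S = [nQ / (1 A R^(2/3))]² = [0.015 × 0.695 / (1 × 0.692 × 0.329^(2/3))]² = 0.000999.

S = 0.000999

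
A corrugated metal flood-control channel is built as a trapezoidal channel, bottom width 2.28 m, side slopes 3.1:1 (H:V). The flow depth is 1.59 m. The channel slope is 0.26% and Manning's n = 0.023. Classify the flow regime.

subcritical

With bottom width b = 2.28 m and side slope z = 3.1: A = (b + zy)y = (2.28 + 3.1×1.59)×1.59 = 11.46 m²; P = b + 2y√(1+z²) = 2.28 + 2×1.59×3.257 = 12.64 m.
Hydraulic radius R = A/P = 11.46/12.64 = 0.907 m.
V = (1/n) R^(2/3) √S = (1/0.023) × 0.907^(2/3) × √0.0026 = 2.077 m/s. Hydraulic depth D_h = A/T = 11.46/12.14 = 0.9443 m.
Froude number Fr = V/√(g·D_h) = 2.077/√(9.81×0.9443) = 0.682, which is less than 1, so the flow is subcritical.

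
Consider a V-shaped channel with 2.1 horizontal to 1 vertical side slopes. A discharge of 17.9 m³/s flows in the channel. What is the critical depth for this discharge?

y_c = 1.71 m

At critical depth, Q² T / (g A³) = 1, i.e. A³/T = Q²/g = 17.9²/9.81 = 32.66.
At y = 1.26 m: A³/T = 7.003 — short.
At y = 2.09 m: A³/T = 87.93 — over.
At y = 1.71 m: A³/T = 32.24 — close enough.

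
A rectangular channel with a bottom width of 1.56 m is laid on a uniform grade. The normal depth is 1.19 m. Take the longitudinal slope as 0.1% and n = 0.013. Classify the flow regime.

subcritical

Flow area A = b·y = 1.56 × 1.19 = 1.856 m². Wetted perimeter P = b + 2y = 1.56 + 2×1.19 = 3.94 m.
Hydraulic radius R = A/P = 1.856/3.94 = 0.4712 m.
V = (1/n) R^(2/3) √S = (1/0.013) × 0.4712^(2/3) × √0.001 = 1.473 m/s. Hydraulic depth D_h = A/T = 1.856/1.56 = 1.19 m.
Froude number Fr = V/√(g·D_h) = 1.473/√(9.81×1.19) = 0.431, which is less than 1, so the flow is subcritical.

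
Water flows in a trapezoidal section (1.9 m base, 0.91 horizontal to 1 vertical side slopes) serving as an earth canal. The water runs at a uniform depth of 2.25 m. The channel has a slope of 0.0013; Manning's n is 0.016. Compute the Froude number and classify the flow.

With bottom width b = 1.9 m and side slope z = 0.91: A = (b + zy)y = (1.9 + 0.91×2.25)×2.25 = 8.882 m²; P = b + 2y√(1+z²) = 1.9 + 2×2.25×1.352 = 7.984 m.
Hydraulic radius R = A/P = 8.882/7.984 = 1.112 m.
V = (1/n) R^(2/3) √S = (1/0.016) × 1.112^(2/3) × √0.0013 = 2.419 m/s. Hydraulic depth D_h = A/T = 8.882/5.995 = 1.482 m.
Froude number Fr = V/√(g·D_h) = 2.419/√(9.81×1.482) = 0.635, which is less than 1, so the flow is subcritical.

subcritical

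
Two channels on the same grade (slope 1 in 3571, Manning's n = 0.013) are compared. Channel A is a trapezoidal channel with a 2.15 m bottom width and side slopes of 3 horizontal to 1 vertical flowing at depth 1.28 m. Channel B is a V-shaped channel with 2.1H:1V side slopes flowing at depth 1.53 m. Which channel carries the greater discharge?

Channel A: With bottom width b = 2.15 m and side slope z = 3: A = (b + zy)y = (2.15 + 3×1.28)×1.28 = 7.667 m²; P = b + 2y√(1+z²) = 2.15 + 2×1.28×3.162 = 10.25 m. Hydraulic radius R = A/P = 7.667/10.25 = 0.7484 m. Q_A = (1/0.013)·7.667·0.7484^(2/3)·√0.00028 = 8.135 m³/s.
Channel B: For a triangular section with side slope z = 2.1: A = zy² = 2.1×1.53² = 4.916 m²; P = 2y√(1+z²) = 2×1.53×2.326 = 7.117 m. Hydraulic radius R = A/P = 4.916/7.117 = 0.6907 m. Q_B = (1/0.013)·4.916·0.6907^(2/3)·√0.00028 = 4.944 m³/s.
Q_A = 8.135 m³/s vs Q_B = 4.944 m³/s, so channel A carries more.

channel A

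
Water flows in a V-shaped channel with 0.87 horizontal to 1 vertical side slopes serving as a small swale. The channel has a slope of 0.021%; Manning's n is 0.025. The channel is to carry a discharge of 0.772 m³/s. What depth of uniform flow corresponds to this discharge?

y_n = 1.55 m

Manning's equation rearranged: A R^(2/3) = nQ / (1·√S) = 0.025 × 0.772 / (√0.00021) = 1.332.
Try y = 1.37 m: A R^(2/3) = 0.9583 — short.
Try y = 1.55 m: A R^(2/3) = 1.332 — matches.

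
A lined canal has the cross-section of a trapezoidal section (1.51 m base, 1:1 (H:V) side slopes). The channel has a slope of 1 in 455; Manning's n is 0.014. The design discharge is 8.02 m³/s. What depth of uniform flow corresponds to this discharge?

y_n = 1.18 m

Manning's equation rearranged: A R^(2/3) = nQ / (1·√S) = 0.014 × 8.02 / (√0.002198) = 2.395.
Trying y = 0.833 m: A R^(2/3) = 1.237 — short.
Trying y = 1.36 m: A R^(2/3) = 3.161 — over.
Trying y = 1.18 m: A R^(2/3) = 2.394 — ≈ 2.395.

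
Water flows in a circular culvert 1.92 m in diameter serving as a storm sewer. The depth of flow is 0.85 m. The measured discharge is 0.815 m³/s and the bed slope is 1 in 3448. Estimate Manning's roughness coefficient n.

For a circular section of diameter D = 1.92 m at depth y = 0.85 m, the central angle is θ = 2 arccos(1 − 2y/D) = 2.912 rad. Then A = (D²/8)(θ − sin θ) = 1.237 m² and P = Dθ/2 = 2.795 m.
Hydraulic radius R = A/P = 1.237/2.795 = 0.4425 m.
Rearranging Manning's equation: n = (1/Q) A R^(2/3) S^(1/2) = (1/0.815) × 1.237 × 0.4425^(2/3) × √0.00029 = 0.015.

n = 0.015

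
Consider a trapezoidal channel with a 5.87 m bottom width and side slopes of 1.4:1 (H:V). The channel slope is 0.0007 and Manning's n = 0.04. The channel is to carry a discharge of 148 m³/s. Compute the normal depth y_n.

y_n = 6.52 m

Manning's equation rearranged: A R^(2/3) = nQ / (1·√S) = 0.04 × 148 / (√0.0007) = 223.8.
Trying y = 5.56 m: A R^(2/3) = 159.2 — short.
Trying y = 7.57 m: A R^(2/3) = 309.2 — over.
Trying y = 6.52 m: A R^(2/3) = 223.5 — close enough.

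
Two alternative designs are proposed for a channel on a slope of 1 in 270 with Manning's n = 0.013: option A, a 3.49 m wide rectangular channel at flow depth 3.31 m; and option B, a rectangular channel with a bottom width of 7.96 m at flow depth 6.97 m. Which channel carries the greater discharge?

channel B

Channel A: Flow area A = b·y = 3.49 × 3.31 = 11.55 m². Wetted perimeter P = b + 2y = 3.49 + 2×3.31 = 10.11 m. Hydraulic radius R = A/P = 11.55/10.11 = 1.143 m. Q_A = (1/0.013)·11.55·1.143^(2/3)·√0.003704 = 59.11 m³/s.
Channel B: Flow area A = b·y = 7.96 × 6.97 = 55.48 m². Wetted perimeter P = b + 2y = 7.96 + 2×6.97 = 21.9 m. Hydraulic radius R = A/P = 55.48/21.9 = 2.533 m. Q_B = (1/0.013)·55.48·2.533^(2/3)·√0.003704 = 482.7 m³/s.
Q_A = 59.11 m³/s vs Q_B = 482.7 m³/s, so channel B carries more.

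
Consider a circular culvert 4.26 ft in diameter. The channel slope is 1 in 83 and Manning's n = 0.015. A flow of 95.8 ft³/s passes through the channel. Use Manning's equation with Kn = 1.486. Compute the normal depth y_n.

y_n = 2.36 ft

Manning's equation rearranged: A R^(2/3) = nQ / (1.486·√S) = 0.015 × 95.8 / (1.486 × √0.01205) = 8.81.
At y = 2.09 ft: A R^(2/3) = 7.196 — too small.
At y = 2.58 ft: A R^(2/3) = 10.13 — too large.
At y = 2.36 ft: A R^(2/3) = 8.808 — ≈ 8.81.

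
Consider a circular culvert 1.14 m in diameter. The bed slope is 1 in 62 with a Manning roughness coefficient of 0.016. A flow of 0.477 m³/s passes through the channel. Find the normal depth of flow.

y_n = 0.284 m

Manning's equation rearranged: A R^(2/3) = nQ / (1·√S) = 0.016 × 0.477 / (√0.01613) = 0.06009.
Trying y = 0.328 m: A R^(2/3) = 0.07982 — high.
Trying y = 0.284 m: A R^(2/3) = 0.06013 — close enough.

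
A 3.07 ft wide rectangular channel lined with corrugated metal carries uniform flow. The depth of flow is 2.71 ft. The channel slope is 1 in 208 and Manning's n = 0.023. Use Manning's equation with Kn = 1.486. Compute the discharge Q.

Q = 36.8 ft³/s

Flow area A = b·y = 3.07 × 2.71 = 8.32 ft². Wetted perimeter P = b + 2y = 3.07 + 2×2.71 = 8.49 ft.
Hydraulic radius R = A/P = 8.32/8.49 = 0.9799 ft.
Manning's equation: Q = (1.486/n) A R^(2/3) S^(1/2) = (1.486/0.023) × 8.32 × 0.9799^(2/3) × 0.004808^(1/2) = 36.8 ft³/s.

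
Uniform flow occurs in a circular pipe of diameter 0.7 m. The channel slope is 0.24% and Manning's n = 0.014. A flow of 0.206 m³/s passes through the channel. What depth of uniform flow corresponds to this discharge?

Manning's equation rearranged: A R^(2/3) = nQ / (1·√S) = 0.014 × 0.206 / (√0.0024) = 0.05887.
At y = 0.253 m: A R^(2/3) = 0.03363 — short.
At y = 0.4 m: A R^(2/3) = 0.07497 — over.
At y = 0.345 m: A R^(2/3) = 0.05875 — ≈ 0.05887.

y_n = 0.345 m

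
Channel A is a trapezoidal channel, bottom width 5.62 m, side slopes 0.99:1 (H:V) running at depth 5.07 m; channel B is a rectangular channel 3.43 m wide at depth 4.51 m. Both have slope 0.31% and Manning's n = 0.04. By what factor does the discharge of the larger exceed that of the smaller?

5.87

Channel A: With bottom width b = 5.62 m and side slope z = 0.99: A = (b + zy)y = (5.62 + 0.99×5.07)×5.07 = 53.94 m²; P = b + 2y√(1+z²) = 5.62 + 2×5.07×1.407 = 19.89 m. Hydraulic radius R = A/P = 53.94/19.89 = 2.712 m. Q_A = (1/0.04)·53.94·2.712^(2/3)·√0.0031 = 146 m³/s.
Channel B: Flow area A = b·y = 3.43 × 4.51 = 15.47 m². Wetted perimeter P = b + 2y = 3.43 + 2×4.51 = 12.45 m. Hydraulic radius R = A/P = 15.47/12.45 = 1.243 m. Q_B = (1/0.04)·15.47·1.243^(2/3)·√0.0031 = 24.89 m³/s.
The larger discharge is 146 m³/s and the smaller is 24.89 m³/s; the ratio is 5.87.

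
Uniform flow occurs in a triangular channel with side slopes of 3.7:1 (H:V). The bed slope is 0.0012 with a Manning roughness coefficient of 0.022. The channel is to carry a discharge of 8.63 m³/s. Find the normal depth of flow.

y_n = 1.39 m

Manning's equation rearranged: A R^(2/3) = nQ / (1·√S) = 0.022 × 8.63 / (√0.0012) = 5.481.
Trying y = 1.22 m: A R^(2/3) = 3.869 — too small.
Trying y = 1.55 m: A R^(2/3) = 7.326 — too large.
Trying y = 1.39 m: A R^(2/3) = 5.479 — matches.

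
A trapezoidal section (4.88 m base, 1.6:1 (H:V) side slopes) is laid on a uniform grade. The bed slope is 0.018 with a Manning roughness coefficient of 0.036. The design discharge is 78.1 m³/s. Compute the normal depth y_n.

y_n = 2.09 m

Manning's equation rearranged: A R^(2/3) = nQ / (1·√S) = 0.036 × 78.1 / (√0.018) = 20.96.
Trying y = 2.4 m: A R^(2/3) = 27.44 — too large.
Trying y = 1.54 m: A R^(2/3) = 11.74 — too small.
Trying y = 2.09 m: A R^(2/3) = 20.96 — matches.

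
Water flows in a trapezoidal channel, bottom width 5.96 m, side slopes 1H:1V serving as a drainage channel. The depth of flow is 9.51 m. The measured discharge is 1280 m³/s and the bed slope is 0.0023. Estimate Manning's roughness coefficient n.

With bottom width b = 5.96 m and side slope z = 1: A = (b + zy)y = (5.96 + 1×9.51)×9.51 = 147.1 m²; P = b + 2y√(1+z²) = 5.96 + 2×9.51×1.414 = 32.86 m.
Hydraulic radius R = A/P = 147.1/32.86 = 4.477 m.
Rearranging Manning's equation: n = (1/Q) A R^(2/3) S^(1/2) = (1/1280) × 147.1 × 4.477^(2/3) × √0.0023 = 0.015.

n = 0.015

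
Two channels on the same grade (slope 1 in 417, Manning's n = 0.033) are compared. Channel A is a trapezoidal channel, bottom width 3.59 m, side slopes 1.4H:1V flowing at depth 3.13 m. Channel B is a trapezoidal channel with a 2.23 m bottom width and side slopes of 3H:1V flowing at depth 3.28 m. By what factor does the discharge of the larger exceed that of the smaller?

Channel A: With bottom width b = 3.59 m and side slope z = 1.4: A = (b + zy)y = (3.59 + 1.4×3.13)×3.13 = 24.95 m²; P = b + 2y√(1+z²) = 3.59 + 2×3.13×1.72 = 14.36 m. Hydraulic radius R = A/P = 24.95/14.36 = 1.738 m. Q_A = (1/0.033)·24.95·1.738^(2/3)·√0.002398 = 53.52 m³/s.
Channel B: With bottom width b = 2.23 m and side slope z = 3: A = (b + zy)y = (2.23 + 3×3.28)×3.28 = 39.59 m²; P = b + 2y√(1+z²) = 2.23 + 2×3.28×3.162 = 22.97 m. Hydraulic radius R = A/P = 39.59/22.97 = 1.723 m. Q_B = (1/0.033)·39.59·1.723^(2/3)·√0.002398 = 84.44 m³/s.
The larger discharge is 84.44 m³/s and the smaller is 53.52 m³/s; the ratio is 1.58.

1.58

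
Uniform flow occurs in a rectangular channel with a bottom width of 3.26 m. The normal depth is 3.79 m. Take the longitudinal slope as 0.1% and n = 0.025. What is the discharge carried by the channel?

Q = 17.1 m³/s

Flow area A = b·y = 3.26 × 3.79 = 12.36 m². Wetted perimeter P = b + 2y = 3.26 + 2×3.79 = 10.84 m.
Hydraulic radius R = A/P = 12.36/10.84 = 1.14 m.
Manning's equation: Q = (1/n) A R^(2/3) S^(1/2) = (1/0.025) × 12.36 × 1.14^(2/3) × 0.001^(1/2) = 17.1 m³/s.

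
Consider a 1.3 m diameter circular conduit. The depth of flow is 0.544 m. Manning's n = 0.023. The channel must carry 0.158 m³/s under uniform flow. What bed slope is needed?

S = 0.000251

For a circular section of diameter D = 1.3 m at depth y = 0.544 m, the central angle is θ = 2 arccos(1 − 2y/D) = 2.814 rad. Then A = (D²/8)(θ − sin θ) = 0.5265 m² and P = Dθ/2 = 1.829 m.
Hydraulic radius R = A/P = 0.5265/1.829 = 0.2878 m.
From Manning's equation, S = [nQ / (1 A R^(2/3))]² = [0.023 × 0.158 / (1 × 0.5265 × 0.2878^(2/3))]² = 0.000251.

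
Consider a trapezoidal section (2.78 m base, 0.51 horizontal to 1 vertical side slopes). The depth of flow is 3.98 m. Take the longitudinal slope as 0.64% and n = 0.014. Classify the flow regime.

supercritical

With bottom width b = 2.78 m and side slope z = 0.51: A = (b + zy)y = (2.78 + 0.51×3.98)×3.98 = 19.14 m²; P = b + 2y√(1+z²) = 2.78 + 2×3.98×1.123 = 11.72 m.
Hydraulic radius R = A/P = 19.14/11.72 = 1.634 m.
V = (1/n) R^(2/3) √S = (1/0.014) × 1.634^(2/3) × √0.0064 = 7.927 m/s. Hydraulic depth D_h = A/T = 19.14/6.84 = 2.799 m.
Froude number Fr = V/√(g·D_h) = 7.927/√(9.81×2.799) = 1.51, which is greater than 1, so the flow is supercritical.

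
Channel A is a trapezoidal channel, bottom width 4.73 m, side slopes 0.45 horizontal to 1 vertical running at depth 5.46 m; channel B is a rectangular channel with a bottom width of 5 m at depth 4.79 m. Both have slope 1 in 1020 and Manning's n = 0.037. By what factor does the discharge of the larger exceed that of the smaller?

Channel A: With bottom width b = 4.73 m and side slope z = 0.45: A = (b + zy)y = (4.73 + 0.45×5.46)×5.46 = 39.24 m²; P = b + 2y√(1+z²) = 4.73 + 2×5.46×1.097 = 16.7 m. Hydraulic radius R = A/P = 39.24/16.7 = 2.349 m. Q_A = (1/0.037)·39.24·2.349^(2/3)·√0.0009804 = 58.68 m³/s.
Channel B: Flow area A = b·y = 5 × 4.79 = 23.95 m². Wetted perimeter P = b + 2y = 5 + 2×4.79 = 14.58 m. Hydraulic radius R = A/P = 23.95/14.58 = 1.643 m. Q_B = (1/0.037)·23.95·1.643^(2/3)·√0.0009804 = 28.22 m³/s.
The larger discharge is 58.68 m³/s and the smaller is 28.22 m³/s; the ratio is 2.08.

2.08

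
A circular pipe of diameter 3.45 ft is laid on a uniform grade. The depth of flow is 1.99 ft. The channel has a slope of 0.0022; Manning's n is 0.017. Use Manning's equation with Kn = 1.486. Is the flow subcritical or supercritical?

For a circular section of diameter D = 3.45 ft at depth y = 1.99 ft, the central angle is θ = 2 arccos(1 − 2y/D) = 3.45 rad. Then A = (D²/8)(θ − sin θ) = 5.585 ft² and P = Dθ/2 = 5.951 ft.
Hydraulic radius R = A/P = 5.585/5.951 = 0.9384 ft.
V = (1.486/n) R^(2/3) √S = (1.486/0.017) × 0.9384^(2/3) × √0.0022 = 3.93 ft/s. Hydraulic depth D_h = A/T = 5.585/3.409 = 1.638 ft.
Froude number Fr = V/√(g·D_h) = 3.93/√(32.2×1.638) = 0.541, which is less than 1, so the flow is subcritical.

subcritical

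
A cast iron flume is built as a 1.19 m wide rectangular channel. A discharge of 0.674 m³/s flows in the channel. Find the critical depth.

For a rectangular channel, critical depth y_c = (q²/g)^(1/3) where q = Q/b = 0.674/1.19 = 0.5664 m²/s.
So y_c = (0.5664²/9.81)^(1/3) = 0.32 m.

y_c = 0.32 m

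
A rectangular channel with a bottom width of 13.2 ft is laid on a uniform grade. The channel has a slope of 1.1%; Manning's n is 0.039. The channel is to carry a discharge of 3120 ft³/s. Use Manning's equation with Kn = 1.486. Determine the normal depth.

y_n = 20.3 ft

Manning's equation rearranged: A R^(2/3) = nQ / (1.486·√S) = 0.039 × 3120 / (1.486 × √0.011) = 780.7.
Trying y = 15.6 ft: A R^(2/3) = 572.7 — too small.
Trying y = 22.3 ft: A R^(2/3) = 871.3 — too large.
Trying y = 20.3 ft: A R^(2/3) = 781.5 — ≈ 780.7.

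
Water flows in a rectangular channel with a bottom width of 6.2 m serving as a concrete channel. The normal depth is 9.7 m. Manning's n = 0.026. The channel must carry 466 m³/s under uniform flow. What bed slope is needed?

Flow area A = b·y = 6.2 × 9.7 = 60.14 m². Wetted perimeter P = b + 2y = 6.2 + 2×9.7 = 25.6 m.
Hydraulic radius R = A/P = 60.14/25.6 = 2.349 m.
From Manning's equation, S = [nQ / (1 A R^(2/3))]² = [0.026 × 466 / (1 × 60.14 × 2.349^(2/3))]² = 0.013.

S = 0.013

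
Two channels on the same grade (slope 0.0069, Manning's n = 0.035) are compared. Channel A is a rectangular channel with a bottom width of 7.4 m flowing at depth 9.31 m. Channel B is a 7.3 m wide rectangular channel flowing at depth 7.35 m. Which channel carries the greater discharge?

channel A

Channel A: Flow area A = b·y = 7.4 × 9.31 = 68.89 m². Wetted perimeter P = b + 2y = 7.4 + 2×9.31 = 26.02 m. Hydraulic radius R = A/P = 68.89/26.02 = 2.648 m. Q_A = (1/0.035)·68.89·2.648^(2/3)·√0.0069 = 312.9 m³/s.
Channel B: Flow area A = b·y = 7.3 × 7.35 = 53.65 m². Wetted perimeter P = b + 2y = 7.3 + 2×7.35 = 22 m. Hydraulic radius R = A/P = 53.65/22 = 2.439 m. Q_B = (1/0.035)·53.65·2.439^(2/3)·√0.0069 = 230.7 m³/s.
Q_A = 312.9 m³/s vs Q_B = 230.7 m³/s, so channel A carries more.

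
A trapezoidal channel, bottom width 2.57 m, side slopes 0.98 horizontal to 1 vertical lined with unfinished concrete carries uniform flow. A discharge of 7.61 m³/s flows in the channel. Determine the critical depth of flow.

At critical depth, Q² T / (g A³) = 1, i.e. A³/T = Q²/g = 7.61²/9.81 = 5.903.
Trying y = 1.02 m: A³/T = 10.56 — over.
Trying y = 0.687 m: A³/T = 2.824 — short.
Trying y = 0.858 m: A³/T = 5.895 — ≈ 5.903.

y_c = 0.858 m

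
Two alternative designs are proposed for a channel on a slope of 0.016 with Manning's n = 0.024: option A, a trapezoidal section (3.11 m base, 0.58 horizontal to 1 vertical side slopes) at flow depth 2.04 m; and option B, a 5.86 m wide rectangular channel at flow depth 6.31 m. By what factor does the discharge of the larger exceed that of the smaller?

Channel A: With bottom width b = 3.11 m and side slope z = 0.58: A = (b + zy)y = (3.11 + 0.58×2.04)×2.04 = 8.758 m²; P = b + 2y√(1+z²) = 3.11 + 2×2.04×1.156 = 7.827 m. Hydraulic radius R = A/P = 8.758/7.827 = 1.119 m. Q_A = (1/0.024)·8.758·1.119^(2/3)·√0.016 = 49.75 m³/s.
Channel B: Flow area A = b·y = 5.86 × 6.31 = 36.98 m². Wetted perimeter P = b + 2y = 5.86 + 2×6.31 = 18.48 m. Hydraulic radius R = A/P = 36.98/18.48 = 2.001 m. Q_B = (1/0.024)·36.98·2.001^(2/3)·√0.016 = 309.5 m³/s.
The larger discharge is 309.5 m³/s and the smaller is 49.75 m³/s; the ratio is 6.22.

6.22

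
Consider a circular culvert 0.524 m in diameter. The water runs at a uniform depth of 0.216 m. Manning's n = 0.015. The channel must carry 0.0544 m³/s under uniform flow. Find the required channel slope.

For a circular section of diameter D = 0.524 m at depth y = 0.216 m, the central angle is θ = 2 arccos(1 − 2y/D) = 2.789 rad. Then A = (D²/8)(θ − sin θ) = 0.08385 m² and P = Dθ/2 = 0.7306 m.
Hydraulic radius R = A/P = 0.08385/0.7306 = 0.1148 m.
From Manning's equation, S = [nQ / (1 A R^(2/3))]² = [0.015 × 0.0544 / (1 × 0.08385 × 0.1148^(2/3))]² = 0.0017.

S = 0.0017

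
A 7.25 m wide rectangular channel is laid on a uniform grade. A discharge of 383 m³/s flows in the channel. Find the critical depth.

For a rectangular channel, critical depth y_c = (q²/g)^(1/3) where q = Q/b = 383/7.25 = 52.83 m²/s.
So y_c = (52.83²/9.81)^(1/3) = 6.58 m.

y_c = 6.58 m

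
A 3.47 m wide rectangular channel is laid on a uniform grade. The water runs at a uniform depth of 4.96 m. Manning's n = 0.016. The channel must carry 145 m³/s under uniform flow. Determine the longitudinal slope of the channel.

Flow area A = b·y = 3.47 × 4.96 = 17.21 m². Wetted perimeter P = b + 2y = 3.47 + 2×4.96 = 13.39 m.
Hydraulic radius R = A/P = 17.21/13.39 = 1.285 m.
From Manning's equation, S = [nQ / (1 A R^(2/3))]² = [0.016 × 145 / (1 × 17.21 × 1.285^(2/3))]² = 0.013.

S = 0.013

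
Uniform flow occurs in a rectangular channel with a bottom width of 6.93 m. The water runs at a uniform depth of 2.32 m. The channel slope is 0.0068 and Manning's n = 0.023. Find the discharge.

Flow area A = b·y = 6.93 × 2.32 = 16.08 m². Wetted perimeter P = b + 2y = 6.93 + 2×2.32 = 11.57 m.
Hydraulic radius R = A/P = 16.08/11.57 = 1.39 m.
Manning's equation: Q = (1/n) A R^(2/3) S^(1/2) = (1/0.023) × 16.08 × 1.39^(2/3) × 0.0068^(1/2) = 71.8 m³/s.

Q = 71.8 m³/s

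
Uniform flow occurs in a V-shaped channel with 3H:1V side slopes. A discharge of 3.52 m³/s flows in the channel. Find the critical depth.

At critical depth, Q² T / (g A³) = 1, i.e. A³/T = Q²/g = 3.52²/9.81 = 1.263.
Try y = 0.686 m: A³/T = 0.6836 — short.
Try y = 0.894 m: A³/T = 2.57 — over.
Try y = 0.776 m: A³/T = 1.266 — close enough.

y_c = 0.776 m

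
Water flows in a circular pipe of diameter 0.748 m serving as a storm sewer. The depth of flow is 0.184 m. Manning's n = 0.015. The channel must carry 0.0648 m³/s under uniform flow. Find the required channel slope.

For a circular section of diameter D = 0.748 m at depth y = 0.184 m, the central angle is θ = 2 arccos(1 − 2y/D) = 2.076 rad. Then A = (D²/8)(θ − sin θ) = 0.08397 m² and P = Dθ/2 = 0.7764 m.
Hydraulic radius R = A/P = 0.08397/0.7764 = 0.1082 m.
From Manning's equation, S = [nQ / (1 A R^(2/3))]² = [0.015 × 0.0648 / (1 × 0.08397 × 0.1082^(2/3))]² = 0.0026.

S = 0.0026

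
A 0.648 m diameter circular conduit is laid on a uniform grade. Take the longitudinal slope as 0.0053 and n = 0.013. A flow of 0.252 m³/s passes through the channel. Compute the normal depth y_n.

y_n = 0.308 m

Manning's equation rearranged: A R^(2/3) = nQ / (1·√S) = 0.013 × 0.252 / (√0.0053) = 0.045.
Trying y = 0.353 m: A R^(2/3) = 0.05652 — high.
Trying y = 0.236 m: A R^(2/3) = 0.02777 — low.
Trying y = 0.308 m: A R^(2/3) = 0.04492 — close enough.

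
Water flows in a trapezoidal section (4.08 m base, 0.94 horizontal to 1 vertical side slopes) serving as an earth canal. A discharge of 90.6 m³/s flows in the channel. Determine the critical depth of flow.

y_c = 2.93 m

At critical depth, Q² T / (g A³) = 1, i.e. A³/T = Q²/g = 90.6²/9.81 = 836.7.
At y = 2.42 m: A³/T = 421.5 — short.
At y = 2.93 m: A³/T = 837.4 — matches.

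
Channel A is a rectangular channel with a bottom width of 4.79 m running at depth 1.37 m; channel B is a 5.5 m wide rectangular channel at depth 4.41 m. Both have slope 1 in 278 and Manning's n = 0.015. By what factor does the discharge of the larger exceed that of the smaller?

Channel A: Flow area A = b·y = 4.79 × 1.37 = 6.562 m². Wetted perimeter P = b + 2y = 4.79 + 2×1.37 = 7.53 m. Hydraulic radius R = A/P = 6.562/7.53 = 0.8715 m. Q_A = (1/0.015)·6.562·0.8715^(2/3)·√0.003597 = 23.94 m³/s.
Channel B: Flow area A = b·y = 5.5 × 4.41 = 24.26 m². Wetted perimeter P = b + 2y = 5.5 + 2×4.41 = 14.32 m. Hydraulic radius R = A/P = 24.26/14.32 = 1.694 m. Q_B = (1/0.015)·24.26·1.694^(2/3)·√0.003597 = 137.8 m³/s.
The larger discharge is 137.8 m³/s and the smaller is 23.94 m³/s; the ratio is 5.76.

5.76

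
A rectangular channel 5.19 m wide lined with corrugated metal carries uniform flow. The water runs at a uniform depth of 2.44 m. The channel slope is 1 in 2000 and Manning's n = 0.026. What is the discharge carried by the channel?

Flow area A = b·y = 5.19 × 2.44 = 12.66 m². Wetted perimeter P = b + 2y = 5.19 + 2×2.44 = 10.07 m.
Hydraulic radius R = A/P = 12.66/10.07 = 1.258 m.
Manning's equation: Q = (1/n) A R^(2/3) S^(1/2) = (1/0.026) × 12.66 × 1.258^(2/3) × 0.0005^(1/2) = 12.7 m³/s.

Q = 12.7 m³/s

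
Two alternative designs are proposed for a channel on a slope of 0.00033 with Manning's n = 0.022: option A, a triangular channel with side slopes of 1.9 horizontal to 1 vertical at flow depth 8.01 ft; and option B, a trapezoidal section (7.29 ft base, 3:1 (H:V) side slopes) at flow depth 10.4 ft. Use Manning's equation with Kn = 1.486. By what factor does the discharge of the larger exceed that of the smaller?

4.39

Channel A: For a triangular section with side slope z = 1.9: A = zy² = 1.9×8.01² = 121.9 ft²; P = 2y√(1+z²) = 2×8.01×2.147 = 34.4 ft. Hydraulic radius R = A/P = 121.9/34.4 = 3.544 ft. Q_A = (1.486/0.022)·121.9·3.544^(2/3)·√0.00033 = 347.7 ft³/s.
Channel B: With bottom width b = 7.29 ft and side slope z = 3: A = (b + zy)y = (7.29 + 3×10.4)×10.4 = 400.3 ft²; P = b + 2y√(1+z²) = 7.29 + 2×10.4×3.162 = 73.07 ft. Hydraulic radius R = A/P = 400.3/73.07 = 5.479 ft. Q_B = (1.486/0.022)·400.3·5.479^(2/3)·√0.00033 = 1526 ft³/s.
The larger discharge is 1526 ft³/s and the smaller is 347.7 ft³/s; the ratio is 4.39.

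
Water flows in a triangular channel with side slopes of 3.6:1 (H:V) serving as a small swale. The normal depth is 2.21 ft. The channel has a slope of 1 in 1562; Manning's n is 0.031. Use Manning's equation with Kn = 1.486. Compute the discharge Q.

Q = 22.2 ft³/s

For a triangular section with side slope z = 3.6: A = zy² = 3.6×2.21² = 17.58 ft²; P = 2y√(1+z²) = 2×2.21×3.736 = 16.51 ft.
Hydraulic radius R = A/P = 17.58/16.51 = 1.065 ft.
Manning's equation: Q = (1.486/n) A R^(2/3) S^(1/2) = (1.486/0.031) × 17.58 × 1.065^(2/3) × 0.0006402^(1/2) = 22.2 ft³/s.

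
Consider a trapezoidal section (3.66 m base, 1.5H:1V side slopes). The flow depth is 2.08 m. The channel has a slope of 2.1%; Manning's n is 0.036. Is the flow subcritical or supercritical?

supercritical

With bottom width b = 3.66 m and side slope z = 1.5: A = (b + zy)y = (3.66 + 1.5×2.08)×2.08 = 14.1 m²; P = b + 2y√(1+z²) = 3.66 + 2×2.08×1.803 = 11.16 m.
Hydraulic radius R = A/P = 14.1/11.16 = 1.264 m.
V = (1/n) R^(2/3) √S = (1/0.036) × 1.264^(2/3) × √0.021 = 4.705 m/s. Hydraulic depth D_h = A/T = 14.1/9.9 = 1.424 m.
Froude number Fr = V/√(g·D_h) = 4.705/√(9.81×1.424) = 1.26, which is greater than 1, so the flow is supercritical.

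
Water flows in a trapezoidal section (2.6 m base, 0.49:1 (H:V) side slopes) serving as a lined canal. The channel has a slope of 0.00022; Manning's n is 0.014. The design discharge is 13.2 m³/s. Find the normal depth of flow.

y_n = 2.74 m

Manning's equation rearranged: A R^(2/3) = nQ / (1·√S) = 0.014 × 13.2 / (√0.00022) = 12.46.
Trying y = 1.95 m: A R^(2/3) = 6.927 — short.
Trying y = 3.39 m: A R^(2/3) = 18.28 — over.
Trying y = 2.74 m: A R^(2/3) = 12.48 — ≈ 12.46.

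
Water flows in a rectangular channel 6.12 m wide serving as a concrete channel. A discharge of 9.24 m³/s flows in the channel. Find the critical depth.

y_c = 0.615 m

For a rectangular channel, critical depth y_c = (q²/g)^(1/3) where q = Q/b = 9.24/6.12 = 1.51 m²/s.
So y_c = (1.51²/9.81)^(1/3) = 0.615 m.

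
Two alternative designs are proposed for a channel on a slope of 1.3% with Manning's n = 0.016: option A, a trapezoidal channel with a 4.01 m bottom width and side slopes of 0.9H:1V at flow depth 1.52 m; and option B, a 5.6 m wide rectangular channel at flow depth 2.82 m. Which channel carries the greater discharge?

channel B

Channel A: With bottom width b = 4.01 m and side slope z = 0.9: A = (b + zy)y = (4.01 + 0.9×1.52)×1.52 = 8.175 m²; P = b + 2y√(1+z²) = 4.01 + 2×1.52×1.345 = 8.1 m. Hydraulic radius R = A/P = 8.175/8.1 = 1.009 m. Q_A = (1/0.016)·8.175·1.009^(2/3)·√0.013 = 58.61 m³/s.
Channel B: Flow area A = b·y = 5.6 × 2.82 = 15.79 m². Wetted perimeter P = b + 2y = 5.6 + 2×2.82 = 11.24 m. Hydraulic radius R = A/P = 15.79/11.24 = 1.405 m. Q_B = (1/0.016)·15.79·1.405^(2/3)·√0.013 = 141.2 m³/s.
Q_A = 58.61 m³/s vs Q_B = 141.2 m³/s, so channel B carries more.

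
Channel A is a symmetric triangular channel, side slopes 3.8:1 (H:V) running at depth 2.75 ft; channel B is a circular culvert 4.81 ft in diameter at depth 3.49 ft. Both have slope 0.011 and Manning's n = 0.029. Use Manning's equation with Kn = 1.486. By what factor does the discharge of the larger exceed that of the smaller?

Channel A: For a triangular section with side slope z = 3.8: A = zy² = 3.8×2.75² = 28.74 ft²; P = 2y√(1+z²) = 2×2.75×3.929 = 21.61 ft. Hydraulic radius R = A/P = 28.74/21.61 = 1.33 ft. Q_A = (1.486/0.029)·28.74·1.33^(2/3)·√0.011 = 186.8 ft³/s.
Channel B: For a circular section of diameter D = 4.81 ft at depth y = 3.49 ft, the central angle is θ = 2 arccos(1 − 2y/D) = 4.078 rad. Then A = (D²/8)(θ − sin θ) = 14.12 ft² and P = Dθ/2 = 9.807 ft. Hydraulic radius R = A/P = 14.12/9.807 = 1.44 ft. Q_B = (1.486/0.029)·14.12·1.44^(2/3)·√0.011 = 96.78 ft³/s.
The larger discharge is 186.8 ft³/s and the smaller is 96.78 ft³/s; the ratio is 1.93.

1.93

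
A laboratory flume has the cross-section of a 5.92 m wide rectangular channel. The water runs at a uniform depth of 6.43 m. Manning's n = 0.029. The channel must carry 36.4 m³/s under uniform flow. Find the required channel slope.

Flow area A = b·y = 5.92 × 6.43 = 38.07 m². Wetted perimeter P = b + 2y = 5.92 + 2×6.43 = 18.78 m.
Hydraulic radius R = A/P = 38.07/18.78 = 2.027 m.
From Manning's equation, S = [nQ / (1 A R^(2/3))]² = [0.029 × 36.4 / (1 × 38.07 × 2.027^(2/3))]² = 0.0003.

S = 0.0003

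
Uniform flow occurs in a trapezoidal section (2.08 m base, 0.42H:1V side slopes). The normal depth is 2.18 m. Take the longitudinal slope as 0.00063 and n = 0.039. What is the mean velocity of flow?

With bottom width b = 2.08 m and side slope z = 0.42: A = (b + zy)y = (2.08 + 0.42×2.18)×2.18 = 6.53 m²; P = b + 2y√(1+z²) = 2.08 + 2×2.18×1.085 = 6.809 m.
Hydraulic radius R = A/P = 6.53/6.809 = 0.9591 m.
From Manning's equation, V = (1/n) R^(2/3) S^(1/2) = (1/0.039) × 0.9591^(2/3) × 0.00063^(1/2) = 0.626 m/s.

V = 0.626 m/s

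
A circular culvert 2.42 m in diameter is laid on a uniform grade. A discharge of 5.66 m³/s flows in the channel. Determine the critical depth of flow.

y_c = 1.08 m

At critical depth, Q² T / (g A³) = 1, i.e. A³/T = Q²/g = 5.66²/9.81 = 3.266.
Try y = 1.22 m: A³/T = 5.187 — high.
Try y = 0.74 m: A³/T = 0.7589 — low.
Try y = 1.08 m: A³/T = 3.255 — close enough.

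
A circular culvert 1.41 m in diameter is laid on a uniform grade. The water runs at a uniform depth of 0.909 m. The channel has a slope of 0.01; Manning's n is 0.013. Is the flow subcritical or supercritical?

For a circular section of diameter D = 1.41 m at depth y = 0.909 m, the central angle is θ = 2 arccos(1 − 2y/D) = 3.729 rad. Then A = (D²/8)(θ − sin θ) = 1.064 m² and P = Dθ/2 = 2.629 m.
Hydraulic radius R = A/P = 1.064/2.629 = 0.4049 m.
V = (1/n) R^(2/3) √S = (1/0.013) × 0.4049^(2/3) × √0.01 = 4.21 m/s. Hydraulic depth D_h = A/T = 1.064/1.35 = 0.7886 m.
Froude number Fr = V/√(g·D_h) = 4.21/√(9.81×0.7886) = 1.51, which is greater than 1, so the flow is supercritical.

supercritical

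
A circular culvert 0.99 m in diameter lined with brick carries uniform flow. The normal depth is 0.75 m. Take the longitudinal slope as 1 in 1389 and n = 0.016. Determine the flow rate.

Q = 0.469 m³/s

For a circular section of diameter D = 0.99 m at depth y = 0.75 m, the central angle is θ = 2 arccos(1 − 2y/D) = 4.224 rad. Then A = (D²/8)(θ − sin θ) = 0.6257 m² and P = Dθ/2 = 2.091 m.
Hydraulic radius R = A/P = 0.6257/2.091 = 0.2992 m.
Manning's equation: Q = (1/n) A R^(2/3) S^(1/2) = (1/0.016) × 0.6257 × 0.2992^(2/3) × 0.0007199^(1/2) = 0.469 m³/s.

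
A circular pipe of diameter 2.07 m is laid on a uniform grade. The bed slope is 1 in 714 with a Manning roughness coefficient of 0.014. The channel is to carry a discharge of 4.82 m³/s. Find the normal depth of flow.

Manning's equation rearranged: A R^(2/3) = nQ / (1·√S) = 0.014 × 4.82 / (√0.001401) = 1.803.
At y = 1.83 m: A R^(2/3) = 2.293 — over.
At y = 1.25 m: A R^(2/3) = 1.472 — short.
At y = 1.44 m: A R^(2/3) = 1.801 — ≈ 1.803.

y_n = 1.44 m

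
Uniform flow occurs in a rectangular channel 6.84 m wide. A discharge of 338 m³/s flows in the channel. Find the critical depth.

y_c = 6.29 m

For a rectangular channel, critical depth y_c = (q²/g)^(1/3) where q = Q/b = 338/6.84 = 49.42 m²/s.
So y_c = (49.42²/9.81)^(1/3) = 6.29 m.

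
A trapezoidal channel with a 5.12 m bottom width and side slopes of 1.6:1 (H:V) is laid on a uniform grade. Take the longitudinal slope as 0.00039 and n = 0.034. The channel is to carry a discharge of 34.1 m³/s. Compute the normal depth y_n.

y_n = 3.45 m

Manning's equation rearranged: A R^(2/3) = nQ / (1·√S) = 0.034 × 34.1 / (√0.00039) = 58.71.
Try y = 2.62 m: A R^(2/3) = 33.73 — low.
Try y = 3.79 m: A R^(2/3) = 71.32 — high.
Try y = 3.45 m: A R^(2/3) = 58.73 — ≈ 58.71.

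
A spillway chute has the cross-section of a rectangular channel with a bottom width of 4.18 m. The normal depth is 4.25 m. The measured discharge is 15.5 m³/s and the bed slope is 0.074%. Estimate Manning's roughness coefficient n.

n = 0.039

Flow area A = b·y = 4.18 × 4.25 = 17.77 m². Wetted perimeter P = b + 2y = 4.18 + 2×4.25 = 12.68 m.
Hydraulic radius R = A/P = 17.77/12.68 = 1.401 m.
Rearranging Manning's equation: n = (1/Q) A R^(2/3) S^(1/2) = (1/15.5) × 17.77 × 1.401^(2/3) × √0.00074 = 0.039.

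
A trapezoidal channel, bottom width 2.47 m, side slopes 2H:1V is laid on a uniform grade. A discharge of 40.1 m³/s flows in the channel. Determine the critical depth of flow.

y_c = 1.89 m

At critical depth, Q² T / (g A³) = 1, i.e. A³/T = Q²/g = 40.1²/9.81 = 163.9.
Trying y = 2.38 m: A³/T = 424.9 — over.
Trying y = 1.89 m: A³/T = 164.3 — matches.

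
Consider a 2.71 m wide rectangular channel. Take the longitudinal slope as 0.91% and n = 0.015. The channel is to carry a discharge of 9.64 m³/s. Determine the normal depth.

Manning's equation rearranged: A R^(2/3) = nQ / (1·√S) = 0.015 × 9.64 / (√0.0091) = 1.516.
Trying y = 0.93 m: A R^(2/3) = 1.695 — too large.
Trying y = 0.75 m: A R^(2/3) = 1.251 — too small.
Trying y = 0.859 m: A R^(2/3) = 1.516 — matches.

y_n = 0.859 m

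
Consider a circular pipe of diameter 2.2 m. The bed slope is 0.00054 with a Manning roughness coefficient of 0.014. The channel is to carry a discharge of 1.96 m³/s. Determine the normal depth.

y_n = 1.05 m

Manning's equation rearranged: A R^(2/3) = nQ / (1·√S) = 0.014 × 1.96 / (√0.00054) = 1.181.
Try y = 0.851 m: A R^(2/3) = 0.8086 — low.
Try y = 1.32 m: A R^(2/3) = 1.714 — high.
Try y = 1.05 m: A R^(2/3) = 1.178 — matches.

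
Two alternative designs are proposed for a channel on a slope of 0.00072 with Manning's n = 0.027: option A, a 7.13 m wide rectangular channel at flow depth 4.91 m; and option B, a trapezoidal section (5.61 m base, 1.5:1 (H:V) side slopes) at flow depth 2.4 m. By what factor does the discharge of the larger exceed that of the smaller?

1.92

Channel A: Flow area A = b·y = 7.13 × 4.91 = 35.01 m². Wetted perimeter P = b + 2y = 7.13 + 2×4.91 = 16.95 m. Hydraulic radius R = A/P = 35.01/16.95 = 2.065 m. Q_A = (1/0.027)·35.01·2.065^(2/3)·√0.00072 = 56.43 m³/s.
Channel B: With bottom width b = 5.61 m and side slope z = 1.5: A = (b + zy)y = (5.61 + 1.5×2.4)×2.4 = 22.1 m²; P = b + 2y√(1+z²) = 5.61 + 2×2.4×1.803 = 14.26 m. Hydraulic radius R = A/P = 22.1/14.26 = 1.55 m. Q_B = (1/0.027)·22.1·1.55^(2/3)·√0.00072 = 29.42 m³/s.
The larger discharge is 56.43 m³/s and the smaller is 29.42 m³/s; the ratio is 1.92.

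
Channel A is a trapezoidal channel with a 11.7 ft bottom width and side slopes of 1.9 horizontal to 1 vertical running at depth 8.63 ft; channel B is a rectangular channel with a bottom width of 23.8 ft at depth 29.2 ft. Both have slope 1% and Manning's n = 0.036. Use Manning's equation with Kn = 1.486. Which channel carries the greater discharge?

Channel A: With bottom width b = 11.7 ft and side slope z = 1.9: A = (b + zy)y = (11.7 + 1.9×8.63)×8.63 = 242.5 ft²; P = b + 2y√(1+z²) = 11.7 + 2×8.63×2.147 = 48.76 ft. Hydraulic radius R = A/P = 242.5/48.76 = 4.973 ft. Q_A = (1.486/0.036)·242.5·4.973^(2/3)·√0.01 = 2916 ft³/s.
Channel B: Flow area A = b·y = 23.8 × 29.2 = 695 ft². Wetted perimeter P = b + 2y = 23.8 + 2×29.2 = 82.2 ft. Hydraulic radius R = A/P = 695/82.2 = 8.455 ft. Q_B = (1.486/0.036)·695·8.455^(2/3)·√0.01 = 11910 ft³/s.
Q_A = 2916 ft³/s vs Q_B = 11910 ft³/s, so channel B carries more.

channel B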